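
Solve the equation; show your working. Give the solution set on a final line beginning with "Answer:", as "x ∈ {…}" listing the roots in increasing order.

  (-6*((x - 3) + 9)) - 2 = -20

Step 1. [(-6*((x - 3) + 9)) - 2 = -20] peel the -2: add 2 from each side, so sub: -6*((x - 3) + 9) = -18.
Step 2. [-6*((x - 3) + 9) = -18] divide by the outer -6 ⇒ div: (x - 3) + 9 = 3.
Step 3. [(x - 3) + 9 = 3] peel the +9: subtract 9 from each side. So sub: x - 3 = -6.
Step 4. [x - 3 = -6] peel the -3: add 3 from each side ⇒ sub: x = -3.

Answer: x ∈ {-3}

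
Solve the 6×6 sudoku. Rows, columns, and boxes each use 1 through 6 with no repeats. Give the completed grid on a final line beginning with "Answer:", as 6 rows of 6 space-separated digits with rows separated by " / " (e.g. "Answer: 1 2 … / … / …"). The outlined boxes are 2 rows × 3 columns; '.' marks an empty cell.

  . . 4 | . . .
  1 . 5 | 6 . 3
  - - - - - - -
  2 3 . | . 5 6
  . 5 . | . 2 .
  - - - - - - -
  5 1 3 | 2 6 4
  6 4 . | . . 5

Step 1. [r4c6∈{1}] r4c6 is down to just 1 ⇒ r4c6=1.
Step 2. [r4c4∈{3,4}] across row 4, 3 lands solely at r4c4. So r4c4=3.
Step 3. [r1c5∈{1}] nothing but 1 survives at r1c5 ⇒ r1c5=1.
Step 4. [r2c2∈{2}] nothing but 2 survives at r2c2 ⇒ r2c2=2.
Step 5. [r1c4∈{5}] r1c4's peers cover all but 5, so r1c4=5.
Step 6. [r6c3∈{2}] r6c3 is down to just 2, so r6c3=2.
Step 7. [r3c4∈{4}] nothing but 4 survives at r3c4, so r3c4=4.
Step 8. [r4c3∈{6}] r4c3's peers cover all but 6, so r4c3=6.
Step 9. [r2c5∈{4}] r2c5 has the single candidate 4 ⇒ r2c5=4.
Step 10. [r1c1∈{3}] only 3 remains possible at r1c1. So r1c1=3.
Step 11. [r6c5∈{3}] r6c5 has the single candidate 3, so r6c5=3.
Step 12. [r1c6∈{2}] r1c6's peers cover all but 2. So r1c6=2.
Step 13. [r1c2∈{6}] only 6 remains possible at r1c2, so r1c2=6.
Step 14. [r6c4∈{1}] r6c4's peers cover all but 1 ⇒ r6c4=1.
Step 15. [r4c1∈{4}] nothing but 4 survives at r4c1. So r4c1=4.
Step 16. [r3c3∈{1}] r3c3's peers cover all but 1, so r3c3=1.

Answer: 3 6 4 5 1 2 / 1 2 5 6 4 3 / 2 3 1 4 5 6 / 4 5 6 3 2 1 / 5 1 3 2 6 4 / 6 4 2 1 3 5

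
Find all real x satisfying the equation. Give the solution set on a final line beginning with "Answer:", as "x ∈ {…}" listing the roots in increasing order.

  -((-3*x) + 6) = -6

Step 1. [-((-3*x) + 6) = -6] flip signs both sides, so neg: (-3*x) + 6 = 6.
Step 2. [(-3*x) + 6 = 6] -3 | LHS and -3 | 6: pull -3 out, so factor: x - 2 = -2.
Step 3. [x - 2 = -2] peel the -2: add 2 from each side. So sub: x = 0.

Answer: x ∈ {0}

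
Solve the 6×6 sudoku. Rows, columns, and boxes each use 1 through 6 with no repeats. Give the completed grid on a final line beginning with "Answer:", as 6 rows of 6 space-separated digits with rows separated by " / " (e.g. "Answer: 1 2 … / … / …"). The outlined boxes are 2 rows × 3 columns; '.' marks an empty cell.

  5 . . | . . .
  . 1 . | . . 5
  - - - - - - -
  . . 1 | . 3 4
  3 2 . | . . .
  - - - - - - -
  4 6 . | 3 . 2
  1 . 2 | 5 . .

Step 1. [r1c2∈{3,4}] col 2 places 4 nowhere but r1c2 ⇒ r1c2=4.
Step 2. [r2c4∈{2,4,6}] in col 4, 4 fits only at r2c4, so r2c4=4.
Step 3. [r1c6∈{1,3,6}] across col 6, 3 lands solely at r1c6 ⇒ r1c6=3.
Step 4. [r1c3∈{6}] r1c3's peers cover all but 6 ⇒ r1c3=6.
Step 5. [r4c6∈{1,6}] r4c6 is the only open cell in col 6 admitting 1, so r4c6=1.
Step 6. [r2c5∈{2,6}] in row 2, 6 fits only at r2c5 ⇒ r2c5=6.
Step 7. [r1c5∈{1,2}] in col 5, 2 fits only at r1c5, so r1c5=2.
Step 8. [r5c3∈{5}] r5c3 is down to just 5 ⇒ r5c3=5.
Step 9. [r3c1∈{6}] r3c1 has the single candidate 6 ⇒ r3c1=6.
Step 10. [r6c2∈{3}] r6c2's peers cover all but 3 ⇒ r6c2=3.
Step 11. [r2c3∈{3}] r2c3 has the single candidate 3 ⇒ r2c3=3.
Step 12. [r2c1∈{2}] nothing but 2 survives at r2c1. So r2c1=2.
Step 13. [r6c6∈{6}] r6c6 is down to just 6 ⇒ r6c6=6.
Step 14. [r3c2∈{5}] only 5 remains possible at r3c2. So r3c2=5.
Step 15. [r4c3∈{4}] r4c3's peers cover all but 4. So r4c3=4.
Step 16. [r4c5∈{5}] r4c5 has the single candidate 5. So r4c5=5.
Step 17. [r5c5∈{1}] nothing but 1 survives at r5c5, so r5c5=1.
Step 18. [r1c4∈{1}] nothing but 1 survives at r1c4. So r1c4=1.
Step 19. [r6c5∈{4}] r6c5 is down to just 4 ⇒ r6c5=4.
Step 20. [r3c4∈{2}] r3c4 has the single candidate 2, so r3c4=2.
Step 21. [r4c4∈{6}] r4c4 is down to just 6. So r4c4=6.

Answer: 5 4 6 1 2 3 / 2 1 3 4 6 5 / 6 5 1 2 3 4 / 3 2 4 6 5 1 / 4 6 5 3 1 2 / 1 3 2 5 4 6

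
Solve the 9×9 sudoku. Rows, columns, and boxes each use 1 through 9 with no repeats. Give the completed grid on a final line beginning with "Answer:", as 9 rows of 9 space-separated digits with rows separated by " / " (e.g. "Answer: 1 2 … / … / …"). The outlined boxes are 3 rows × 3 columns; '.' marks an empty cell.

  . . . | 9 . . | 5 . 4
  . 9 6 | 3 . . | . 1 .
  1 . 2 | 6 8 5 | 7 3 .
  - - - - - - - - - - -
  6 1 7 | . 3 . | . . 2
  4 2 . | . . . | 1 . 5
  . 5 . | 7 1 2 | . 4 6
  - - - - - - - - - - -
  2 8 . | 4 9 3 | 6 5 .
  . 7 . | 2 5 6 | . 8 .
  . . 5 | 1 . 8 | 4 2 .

Step 1. [r5c3∈{3,8,9}] across row 5, 3 lands solely at r5c3, so r5c3=3.
Step 2. [r4c8∈{9}] nothing but 9 survives at r4c8, so r4c8=9.
Step 3. [r8c7∈{3,9}] 9 has one home in col 7: r8c7. So r8c7=9.
Step 4. [r8c1∈{3}] nothing but 3 survives at r8c1. So r8c1=3.
Step 5. [r9c5∈{7}] r9c5 is down to just 7 ⇒ r9c5=7.
Step 6. [r4c7∈{8}] nothing but 8 survives at r4c7, so r4c7=8.
Step 7. [r1c3∈{8}] r1c3's peers cover all but 8, so r1c3=8.
Step 8. [r2c5∈{2,4}] r2c5 is the only open cell in col 5 admitting 4 ⇒ r2c5=4.
Step 9. [r2c6∈{7}] r2c6 is down to just 7, so r2c6=7.
Step 10. [r7c3∈{1}] r7c3 is down to just 1, so r7c3=1.
Step 11. [r6c3∈{9}] r6c3's peers cover all but 9. So r6c3=9.
Step 12. [r3c2∈{4}] r3c2 is down to just 4. So r3c2=4.
Step 13. [r5c5∈{6}] nothing but 6 survives at r5c5. So r5c5=6.
Step 14. [r5c6∈{9}] r5c6 has the single candidate 9. So r5c6=9.
Step 15. [r2c9∈{8}] r2c9 has the single candidate 8, so r2c9=8.
Step 16. [r6c1∈{8}] only 8 remains possible at r6c1. So r6c1=8.
Step 17. [r4c6∈{4}] r4c6's peers cover all but 4 ⇒ r4c6=4.
Step 18. [r1c1∈{7}] r1c1 is down to just 7, so r1c1=7.
Step 19. [r1c8∈{6}] only 6 remains possible at r1c8 ⇒ r1c8=6.
Step 20. [r9c9∈{3}] r9c9 has the single candidate 3. So r9c9=3.
Step 21. [r5c4∈{8}] r5c4 has the single candidate 8 ⇒ r5c4=8.
Step 22. [r9c1∈{9}] r9c1's peers cover all but 9. So r9c1=9.
Step 23. [r9c2∈{6}] r9c2 has the single candidate 6 ⇒ r9c2=6.
Step 24. [r4c4∈{5}] r4c4's peers cover all but 5 ⇒ r4c4=5.
Step 25. [r1c6∈{1}] r1c6's peers cover all but 1, so r1c6=1.
Step 26. [r2c1∈{5}] only 5 remains possible at r2c1, so r2c1=5.
Step 27. [r1c2∈{3}] r1c2 is down to just 3 ⇒ r1c2=3.
Step 28. [r8c3∈{4}] r8c3's peers cover all but 4. So r8c3=4.
Step 29. [r7c9∈{7}] nothing but 7 survives at r7c9. So r7c9=7.
Step 30. [r6c7∈{3}] r6c7's peers cover all but 3 ⇒ r6c7=3.
Step 31. [r1c5∈{2}] only 2 remains possible at r1c5 ⇒ r1c5=2.
Step 32. [r3c9∈{9}] nothing but 9 survives at r3c9 ⇒ r3c9=9.
Step 33. [r8c9∈{1}] r8c9 has the single candidate 1 ⇒ r8c9=1.
Step 34. [r2c7∈{2}] r2c7 is down to just 2 ⇒ r2c7=2.
Step 35. [r5c8∈{7}] nothing but 7 survives at r5c8. So r5c8=7.

Answer: 7 3 8 9 2 1 5 6 4 / 5 9 6 3 4 7 2 1 8 / 1 4 2 6 8 5 7 3 9 / 6 1 7 5 3 4 8 9 2 / 4 2 3 8 6 9 1 7 5 / 8 5 9 7 1 2 3 4 6 / 2 8 1 4 9 3 6 5 7 / 3 7 4 2 5 6 9 8 1 / 9 6 5 1 7 8 4 2 3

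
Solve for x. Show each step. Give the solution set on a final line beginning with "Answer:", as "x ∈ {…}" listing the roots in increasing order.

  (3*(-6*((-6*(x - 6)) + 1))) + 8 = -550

Step 1. [(3*(-6*((-6*(x - 6)) + 1))) + 8 = -550] peel the +8: subtract 8 from each side ⇒ sub: 3*(-6*((-6*(x - 6)) + 1)) = -558.
Step 2. [3*(-6*((-6*(x - 6)) + 1)) = -558] 3·(inner) — divide through by 3. So div: -6*((-6*(x - 6)) + 1) = -186.
Step 3. [-6*((-6*(x - 6)) + 1) = -186] leading coefficient -6: divide by -6. So div: (-6*(x - 6)) + 1 = 31.
Step 4. [(-6*(x - 6)) + 1 = 31] the outer +1 inverts by subtracting 1. So sub: -6*(x - 6) = 30.
Step 5. [-6*(x - 6) = 30] -6 out front; divide by -6, so div: x - 6 = -5.
Step 6. [x - 6 = -5] peel the -6: add 6 from each side. So sub: x = 1.

Answer: x ∈ {1}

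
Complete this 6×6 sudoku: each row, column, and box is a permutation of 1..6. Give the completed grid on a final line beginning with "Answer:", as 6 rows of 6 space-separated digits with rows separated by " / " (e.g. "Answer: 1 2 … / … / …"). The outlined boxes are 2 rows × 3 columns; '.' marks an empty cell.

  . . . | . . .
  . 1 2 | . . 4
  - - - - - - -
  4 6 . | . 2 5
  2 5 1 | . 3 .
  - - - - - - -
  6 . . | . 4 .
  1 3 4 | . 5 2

Step 1. [r1c3∈{3,5,6}] 6 has one home in col 3: r1c3 ⇒ r1c3=6.
Step 2. [r1c4∈{1,2,3,5}] across row 1, 2 lands solely at r1c4, so r1c4=2.
Step 3. [r2c4∈{3,5,6}] across col 4, 5 lands solely at r2c4 ⇒ r2c4=5.
Step 4. [r1c6∈{1,3}] in box 2, 3 fits only at r1c6 ⇒ r1c6=3.
Step 5. [r5c4∈{1,3}] 3 has one home in row 5: r5c4 ⇒ r5c4=3.
Step 6. [r4c4∈{4,6}] across row 4, 4 lands solely at r4c4, so r4c4=4.
Step 7. [r2c5∈{6}] r2c5's peers cover all but 6 ⇒ r2c5=6.
Step 8. [r5c2∈{2}] nothing but 2 survives at r5c2, so r5c2=2.
Step 9. [r1c2∈{4}] only 4 remains possible at r1c2 ⇒ r1c2=4.
Step 10. [r1c1∈{5}] r1c1's peers cover all but 5. So r1c1=5.
Step 11. [r4c6∈{6}] nothing but 6 survives at r4c6 ⇒ r4c6=6.
Step 12. [r6c4∈{6}] r6c4's peers cover all but 6. So r6c4=6.
Step 13. [r3c4∈{1}] r3c4 is down to just 1. So r3c4=1.
Step 14. [r1c5∈{1}] r1c5 is down to just 1. So r1c5=1.
Step 15. [r2c1∈{3}] only 3 remains possible at r2c1 ⇒ r2c1=3.
Step 16. [r3c3∈{3}] nothing but 3 survives at r3c3 ⇒ r3c3=3.
Step 17. [r5c6∈{1}] only 1 remains possible at r5c6. So r5c6=1.
Step 18. [r5c3∈{5}] r5c3 has the single candidate 5. So r5c3=5.

Answer: 5 4 6 2 1 3 / 3 1 2 5 6 4 / 4 6 3 1 2 5 / 2 5 1 4 3 6 / 6 2 5 3 4 1 / 1 3 4 6 5 2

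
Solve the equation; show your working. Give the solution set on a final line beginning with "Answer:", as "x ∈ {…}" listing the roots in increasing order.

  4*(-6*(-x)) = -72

Step 1. [4*(-6*(-x)) = -72] 4·(inner) — divide through by 4. So div: -6*(-x) = -18.
Step 2. [-6*(-x) = -18] leading coefficient -6: divide by -6. So div: -x = 3.
Step 3. [-x = 3] flip signs both sides ⇒ neg: x = -3.

Answer: x ∈ {-3}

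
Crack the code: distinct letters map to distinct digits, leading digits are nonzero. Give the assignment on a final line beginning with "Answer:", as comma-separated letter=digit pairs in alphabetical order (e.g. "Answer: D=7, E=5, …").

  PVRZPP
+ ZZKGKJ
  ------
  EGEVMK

Step 1. [col 1: P + J ≡ K (mod 10)] J=8 is one option consistent with column 1 (P + J ≡ K (mod 10), carry-in 0) — take it. So J=8.
Step 2. [col 1: P + J ≡ K (mod 10)] K=0 is one option consistent with column 1 (P + J ≡ K (mod 10), carry-in 0) — take it ⇒ K=0.
Step 3. [col 1: P + J ≡ K (mod 10)] in column 1 we have P+J≡K with carry-in 0; given J=8, K=0 and digits 0,8 already taken and all letters distinct, that pins P to 2, so P=2.
Step 4. [col 2: P + K ≡ M (mod 10)] from column 2 (P=2, K=0, carry-in 1, digits 0,2,8 already taken and all letters distinct): M must equal 3 ⇒ M=3.
Step 5. [col 3: Z + G ≡ V (mod 10)] no forcing yet in column 3 (carry-in 0); G=9 is free and consistent — try it. So G=9.
Step 6. [col 3: Z + G ≡ V (mod 10)] no forcing yet in column 3 (carry-in 0); Z=5 is free and consistent — try it, so Z=5.
Step 7. [col 3: Z + G ≡ V (mod 10)] column 3 reads Z+G+carry(0)=V with Z=5, G=9; with digits 0,2,3,5,8,9 already taken and all letters distinct, the only value for V is 4, so V=4.
Step 8. [col 4: R + K ≡ E (mod 10)] column 4: given K=0, carry-in 1, and digits 0,2,3,4,5,8,9 already taken and all letters distinct, R+K≡E (mod 10) forces R=6. So R=6.
Step 9. [col 4: R + K ≡ E (mod 10)] from column 4 (R=6, K=0, carry-in 1, digits 0,2,3,4,5,6,8,9 already taken and all letters distinct): E must equal 7 ⇒ E=7.

Answer: E=7, G=9, J=8, K=0, M=3, P=2, R=6, V=4, Z=5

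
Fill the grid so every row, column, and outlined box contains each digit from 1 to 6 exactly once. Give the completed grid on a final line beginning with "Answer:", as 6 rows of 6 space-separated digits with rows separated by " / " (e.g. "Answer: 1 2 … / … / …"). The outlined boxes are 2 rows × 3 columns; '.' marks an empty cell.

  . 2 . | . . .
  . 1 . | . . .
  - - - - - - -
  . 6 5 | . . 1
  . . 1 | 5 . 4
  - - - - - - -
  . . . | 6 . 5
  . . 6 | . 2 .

Step 1. [r3c1∈{2,3,4}] row 3 places 4 nowhere but r3c1 ⇒ r3c1=4.
Step 2. [r6c6∈{3}] r6c6 has the single candidate 3 ⇒ r6c6=3.
Step 3. [r1c6∈{6}] only 6 remains possible at r1c6. So r1c6=6.
Step 4. [r3c5∈{3}] nothing but 3 survives at r3c5 ⇒ r3c5=3.
Step 5. [r5c3∈{2,3,4}] col 3 places 2 nowhere but r5c3, so r5c3=2.
Step 6. [r2c1∈{3,5,6}] row 2 places 6 nowhere but r2c1 ⇒ r2c1=6.
Step 7. [r1c1∈{3,5}] 5 has one home in box 1: r1c1, so r1c1=5.
Step 8. [r4c2∈{3}] nothing but 3 survives at r4c2, so r4c2=3.
Step 9. [r5c2∈{4}] r5c2 has the single candidate 4. So r5c2=4.
Step 10. [r6c4∈{1,4}] row 6 places 4 nowhere but r6c4 ⇒ r6c4=4.
Step 11. [r5c5∈{1}] nothing but 1 survives at r5c5, so r5c5=1.
Step 12. [r1c5∈{4}] only 4 remains possible at r1c5. So r1c5=4.
Step 13. [r1c3∈{3}] nothing but 3 survives at r1c3. So r1c3=3.
Step 14. [r2c4∈{2,3}] 3 has one home in row 2: r2c4. So r2c4=3.
Step 15. [r4c1∈{2}] r4c1 has the single candidate 2. So r4c1=2.
Step 16. [r2c5∈{5}] nothing but 5 survives at r2c5 ⇒ r2c5=5.
Step 17. [r2c6∈{2}] r2c6 is down to just 2, so r2c6=2.
Step 18. [r4c5∈{6}] r4c5 is down to just 6. So r4c5=6.
Step 19. [r5c1∈{3}] only 3 remains possible at r5c1 ⇒ r5c1=3.
Step 20. [r6c1∈{1}] r6c1 is down to just 1. So r6c1=1.
Step 21. [r6c2∈{5}] r6c2 has the single candidate 5 ⇒ r6c2=5.
Step 22. [r1c4∈{1}] r1c4 has the single candidate 1. So r1c4=1.
Step 23. [r3c4∈{2}] r3c4 is down to just 2 ⇒ r3c4=2.
Step 24. [r2c3∈{4}] nothing but 4 survives at r2c3. So r2c3=4.

Answer: 5 2 3 1 4 6 / 6 1 4 3 5 2 / 4 6 5 2 3 1 / 2 3 1 5 6 4 / 3 4 2 6 1 5 / 1 5 6 4 2 3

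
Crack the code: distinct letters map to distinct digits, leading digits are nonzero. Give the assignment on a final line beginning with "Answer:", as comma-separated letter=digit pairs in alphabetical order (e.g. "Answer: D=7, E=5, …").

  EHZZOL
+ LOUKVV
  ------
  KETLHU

Step 1. [col 1: L + V ≡ U (mod 10)] no forcing yet in column 1 (carry-in 0); V=4 is free and consistent — try it. So V=4.
Step 2. [col 1: L + V ≡ U (mod 10)] several values work for L in column 1 (L + V ≡ U (mod 10), carry-in 0); try L=2, so L=2.
Step 3. [col 1: L + V ≡ U (mod 10)] in column 1 we have L+V≡U with carry-in 0; given L=2, V=4 and digits 2,4 already taken and all letters distinct, that pins U to 6 ⇒ U=6.
Step 4. [col 2: O + V ≡ H (mod 10)] column 2 (O + V ≡ H (mod 10), carry-in 0) doesn't pin O yet; pick O=1 and continue. So O=1.
Step 5. [col 2: O + V ≡ H (mod 10)] in column 2 we have O+V≡H with carry-in 0; given O=1, V=4 and digits 1,2,4,6 already taken and all letters distinct, that pins H to 5 ⇒ H=5.
Step 6. [col 3: Z + K ≡ L (mod 10)] Z=3 is one option consistent with column 3 (Z + K ≡ L (mod 10), carry-in 0) — take it, so Z=3.
Step 7. [col 3: Z + K ≡ L (mod 10)] in column 3 we have Z+K≡L with carry-in 0; given Z=3, L=2 and digits 1,2,3,4,5,6 already taken and all letters distinct, that pins K to 9. So K=9.
Step 8. [col 4: Z + U ≡ T (mod 10)] column 4 reads Z+U+carry(1)=T with Z=3, U=6; with digits 1,2,3,4,5,6,9 already taken and all letters distinct, the only value for T is 0, so T=0.
Step 9. [col 5: H + O ≡ E (mod 10)] column 5: given H=5, O=1, carry-in 1, and digits 0,1,2,3,4,5,6,9 already taken and all letters distinct, H+O≡E (mod 10) forces E=7, so E=7.

Answer: E=7, H=5, K=9, L=2, O=1, T=0, U=6, V=4, Z=3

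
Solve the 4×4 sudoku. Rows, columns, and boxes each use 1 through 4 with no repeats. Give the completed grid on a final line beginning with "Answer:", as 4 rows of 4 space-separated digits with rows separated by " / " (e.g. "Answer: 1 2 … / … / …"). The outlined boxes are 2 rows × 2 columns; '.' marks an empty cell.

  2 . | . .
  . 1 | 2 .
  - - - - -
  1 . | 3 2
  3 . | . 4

Step 1. [r1c3∈{1,4}] r1c3 is the only open cell in col 3 admitting 4. So r1c3=4.
Step 2. [r1c4∈{1,3}] 1 has one home in row 1: r1c4, so r1c4=1.
Step 3. [r3c2∈{4}] r3c2's peers cover all but 4, so r3c2=4.
Step 4. [r4c2∈{2}] r4c2 has the single candidate 2, so r4c2=2.
Step 5. [r4c3∈{1}] r4c3 is down to just 1. So r4c3=1.
Step 6. [r2c1∈{4}] r2c1's peers cover all but 4. So r2c1=4.
Step 7. [r2c4∈{3}] r2c4's peers cover all but 3, so r2c4=3.
Step 8. [r1c2∈{3}] r1c2 is down to just 3. So r1c2=3.

Answer: 2 3 4 1 / 4 1 2 3 / 1 4 3 2 / 3 2 1 4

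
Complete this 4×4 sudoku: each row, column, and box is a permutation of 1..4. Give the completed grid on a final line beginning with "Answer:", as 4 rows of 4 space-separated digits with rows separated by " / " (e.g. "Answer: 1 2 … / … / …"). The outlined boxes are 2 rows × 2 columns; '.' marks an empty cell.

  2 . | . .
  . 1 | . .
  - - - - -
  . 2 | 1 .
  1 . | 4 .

Step 1. [r1c3∈{3}] r1c3 has the single candidate 3. So r1c3=3.
Step 2. [r1c2∈{4}] r1c2's peers cover all but 4, so r1c2=4.
Step 3. [r4c2∈{3}] r4c2 is down to just 3, so r4c2=3.
Step 4. [r2c4∈{2,4}] r2c4 is the only open cell in row 2 admitting 4 ⇒ r2c4=4.
Step 5. [r2c3∈{2}] only 2 remains possible at r2c3. So r2c3=2.
Step 6. [r1c4∈{1}] r1c4 is down to just 1 ⇒ r1c4=1.
Step 7. [r3c4∈{3}] r3c4 is down to just 3 ⇒ r3c4=3.
Step 8. [r3c1∈{4}] r3c1 is down to just 4. So r3c1=4.
Step 9. [r4c4∈{2}] nothing but 2 survives at r4c4. So r4c4=2.
Step 10. [r2c1∈{3}] r2c1's peers cover all but 3 ⇒ r2c1=3.

Answer: 2 4 3 1 / 3 1 2 4 / 4 2 1 3 / 1 3 4 2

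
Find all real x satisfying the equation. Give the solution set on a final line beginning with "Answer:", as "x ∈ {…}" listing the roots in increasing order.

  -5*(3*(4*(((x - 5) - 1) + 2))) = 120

Step 1. [-5*(3*(4*(((x - 5) - 1) + 2))) = 120] divide by the outer -5, so div: 3*(4*(((x - 5) - 1) + 2)) = -24.
Step 2. [3*(4*(((x - 5) - 1) + 2)) = -24] divide by the outer 3, so div: 4*(((x - 5) - 1) + 2) = -8.
Step 3. [4*(((x - 5) - 1) + 2) = -8] divide by the outer 4. So div: ((x - 5) - 1) + 2 = -2.
Step 4. [((x - 5) - 1) + 2 = -2] peel the +2: subtract 2 from each side ⇒ sub: (x - 5) - 1 = -4.
Step 5. [(x - 5) - 1 = -4] add 1: x sits inside (… - 1). So sub: x - 5 = -3.
Step 6. [x - 5 = -3] 5 comes off first (add 5) ⇒ sub: x = 2.

Answer: x ∈ {2}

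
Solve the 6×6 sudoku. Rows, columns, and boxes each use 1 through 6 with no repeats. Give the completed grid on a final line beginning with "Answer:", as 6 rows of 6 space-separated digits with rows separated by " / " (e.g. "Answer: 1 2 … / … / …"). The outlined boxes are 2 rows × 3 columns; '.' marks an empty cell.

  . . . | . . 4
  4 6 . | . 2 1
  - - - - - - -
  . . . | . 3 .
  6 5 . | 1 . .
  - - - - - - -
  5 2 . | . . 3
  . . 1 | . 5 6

Step 1. [r5c4∈{4}] nothing but 4 survives at r5c4. So r5c4=4.
Step 2. [r4c3∈{2,3,4}] 3 has one home in row 4: r4c3. So r4c3=3.
Step 3. [r3c4∈{2,5,6}] in row 3, 6 fits only at r3c4, so r3c4=6.
Step 4. [r3c3∈{2,4}] r3c3 is the only open cell in col 3 admitting 4, so r3c3=4.
Step 5. [r3c1∈{1,2}] box 3 places 2 nowhere but r3c1. So r3c1=2.
Step 6. [r2c3∈{5}] r2c3 has the single candidate 5, so r2c3=5.
Step 7. [r6c1∈{3}] r6c1 is down to just 3 ⇒ r6c1=3.
Step 8. [r1c2∈{1,3}] col 2 places 3 nowhere but r1c2. So r1c2=3.
Step 9. [r4c6∈{2}] nothing but 2 survives at r4c6 ⇒ r4c6=2.
Step 10. [r6c4∈{2}] nothing but 2 survives at r6c4 ⇒ r6c4=2.
Step 11. [r1c4∈{5}] r1c4's peers cover all but 5. So r1c4=5.
Step 12. [r6c2∈{4}] r6c2 has the single candidate 4, so r6c2=4.
Step 13. [r1c3∈{2}] r1c3 is down to just 2, so r1c3=2.
Step 14. [r1c5∈{6}] only 6 remains possible at r1c5, so r1c5=6.
Step 15. [r2c4∈{3}] r2c4's peers cover all but 3, so r2c4=3.
Step 16. [r3c2∈{1}] r3c2's peers cover all but 1. So r3c2=1.
Step 17. [r4c5∈{4}] r4c5 is down to just 4. So r4c5=4.
Step 18. [r5c3∈{6}] r5c3 has the single candidate 6, so r5c3=6.
Step 19. [r3c6∈{5}] only 5 remains possible at r3c6. So r3c6=5.
Step 20. [r5c5∈{1}] only 1 remains possible at r5c5. So r5c5=1.
Step 21. [r1c1∈{1}] r1c1's peers cover all but 1. So r1c1=1.

Answer: 1 3 2 5 6 4 / 4 6 5 3 2 1 / 2 1 4 6 3 5 / 6 5 3 1 4 2 / 5 2 6 4 1 3 / 3 4 1 2 5 6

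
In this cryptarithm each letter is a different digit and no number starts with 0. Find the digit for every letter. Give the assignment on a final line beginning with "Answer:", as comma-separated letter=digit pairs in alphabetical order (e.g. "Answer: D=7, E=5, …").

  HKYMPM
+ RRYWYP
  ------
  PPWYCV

Step 1. [col 1: M + P ≡ V (mod 10)] no forcing yet in column 1 (carry-in 0); P=6 is free and consistent — try it. So P=6.
Step 2. [col 1: M + P ≡ V (mod 10)] column 1 (M + P ≡ V (mod 10), carry-in 0) doesn't pin M yet; pick M=2 and continue. So M=2.
Step 3. [col 1: M + P ≡ V (mod 10)] from column 1 (M=2, P=6, carry-in 0, digits 2,6 already taken and all letters distinct): V must equal 8. So V=8.
Step 4. [col 2: P + Y ≡ C (mod 10)] column 2 (P + Y ≡ C (mod 10), carry-in 0) doesn't pin C yet; pick C=3 and continue ⇒ C=3.
Step 5. [col 2: P + Y ≡ C (mod 10)] in column 2 we have P+Y≡C with carry-in 0; given P=6, C=3 and digits 2,3,6,8 already taken and all letters distinct, that pins Y to 7, so Y=7.
Step 6. [col 3: M + W ≡ Y (mod 10)] in column 3 we have M+W≡Y with carry-in 1; given M=2, Y=7 and digits 2,3,6,7,8 already taken and all letters distinct, that pins W to 4. So W=4.
Step 7. [col 5: K + R ≡ P (mod 10)] several values work for R in column 5 (K + R ≡ P (mod 10), carry-in 1); try R=5 ⇒ R=5.
Step 8. [col 5: K + R ≡ P (mod 10)] column 5 reads K+R+carry(1)=P with R=5, P=6; with digits 2,3,4,5,6,7,8 already taken and all letters distinct, the only value for K is 0, so K=0.
Step 9. [col 6: H + R ≡ P (mod 10)] in column 6 we have H+R≡P with carry-in 0; given R=5, P=6 and digits 0,2,3,4,5,6,7,8 already taken and all letters distinct, that pins H to 1 ⇒ H=1.

Answer: C=3, H=1, K=0, M=2, P=6, R=5, V=8, W=4, Y=7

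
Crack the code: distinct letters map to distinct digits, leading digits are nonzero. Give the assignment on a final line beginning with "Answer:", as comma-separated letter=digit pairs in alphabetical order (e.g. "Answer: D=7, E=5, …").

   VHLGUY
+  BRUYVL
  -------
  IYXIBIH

Step 1. [I] I is the leading digit of a 7-digit sum of two 6-digit numbers; the final carry is exactly 1 ⇒ I=1.
Step 2. [col 1: Y + L ≡ H (mod 10)] column 1 (Y + L ≡ H (mod 10), carry-in 0) doesn't pin Y yet; pick Y=6 and continue. So Y=6.
Step 3. [col 1: Y + L ≡ H (mod 10)] column 1 (Y + L ≡ H (mod 10), carry-in 0) doesn't pin L yet; pick L=8 and continue, so L=8.
Step 4. [col 1: Y + L ≡ H (mod 10)] column 1: given Y=6, L=8, carry-in 0, and digits 1,6,8 already taken and all letters distinct, Y+L≡H (mod 10) forces H=4 ⇒ H=4.
Step 5. [col 2: U + V ≡ I (mod 10)] several values work for V in column 2 (U + V ≡ I (mod 10), carry-in 1); try V=7. So V=7.
Step 6. [col 2: U + V ≡ I (mod 10)] in column 2 we have U+V≡I with carry-in 1; given V=7, I=1 and digits 1,4,6,7,8 already taken and all letters distinct, that pins U to 3 ⇒ U=3.
Step 7. [col 3: G + Y ≡ B (mod 10)] B=9 is one option consistent with column 3 (G + Y ≡ B (mod 10), carry-in 1) — take it ⇒ B=9.
Step 8. [col 3: G + Y ≡ B (mod 10)] column 3 reads G+Y+carry(1)=B with Y=6, B=9; with digits 1,3,4,6,7,8,9 already taken and all letters distinct, the only value for G is 2. So G=2.
Step 9. [col 5: H + R ≡ X (mod 10)] column 5 (H + R ≡ X (mod 10), carry-in 1) doesn't pin X yet; pick X=5 and continue ⇒ X=5.
Step 10. [col 5: H + R ≡ X (mod 10)] in column 5 we have H+R≡X with carry-in 1; given H=4, X=5 and digits 1,2,3,4,5,6,7,8,9 already taken and all letters distinct, that pins R to 0. So R=0.

Answer: B=9, G=2, H=4, I=1, L=8, R=0, U=3, V=7, X=5, Y=6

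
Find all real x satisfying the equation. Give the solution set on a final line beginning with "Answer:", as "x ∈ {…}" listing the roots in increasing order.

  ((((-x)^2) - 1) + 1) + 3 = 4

Step 1. [((((-x)^2) - 1) + 1) + 3 = 4] 3 comes off first (subtract 3), so sub: (((-x)^2) - 1) + 1 = 1.
Step 2. [(((-x)^2) - 1) + 1 = 1] peel the +1: subtract 1 from each side, so sub: ((-x)^2) - 1 = 0.
Step 3. [((-x)^2) - 1 = 0] the outer -1 inverts by adding 1 ⇒ sub: (-x)^2 = 1.
Step 4. [(-x)^2 = 1] LHS squared, RHS 1 ≥ 0: apply √ (±) ⇒ sqrt: -x = 1 or -1.
Step 5. [-x = 1 or -1] flip signs both sides, so neg: x = -1 or 1.

Answer: x ∈ {-1, 1}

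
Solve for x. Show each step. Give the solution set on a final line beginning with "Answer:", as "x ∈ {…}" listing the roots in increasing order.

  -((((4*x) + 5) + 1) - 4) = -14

Step 1. [-((((4*x) + 5) + 1) - 4) = -14] flip signs both sides, so neg: (((4*x) + 5) + 1) - 4 = 14.
Step 2. [(((4*x) + 5) + 1) - 4 = 14] the outer -4 inverts by adding 4 ⇒ sub: ((4*x) + 5) + 1 = 18.
Step 3. [((4*x) + 5) + 1 = 18] peel the +1: subtract 1 from each side ⇒ sub: (4*x) + 5 = 17.
Step 4. [(4*x) + 5 = 17] 5 comes off first (subtract 5), so sub: 4*x = 12.
Step 5. [4*x = 12] 4 out front; divide by 4. So div: x = 3.

Answer: x ∈ {3}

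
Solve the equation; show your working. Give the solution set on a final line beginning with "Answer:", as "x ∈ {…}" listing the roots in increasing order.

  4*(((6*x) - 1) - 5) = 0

Step 1. [4*(((6*x) - 1) - 5) = 0] leading coefficient 4: divide by 4, so div: ((6*x) - 1) - 5 = 0.
Step 2. [((6*x) - 1) - 5 = 0] the outer -5 inverts by adding 5 ⇒ sub: (6*x) - 1 = 5.
Step 3. [(6*x) - 1 = 5] the outer -1 inverts by adding 1 ⇒ sub: 6*x = 6.
Step 4. [6*x = 6] leading coefficient 6: divide by 6 ⇒ div: x = 1.

Answer: x ∈ {1}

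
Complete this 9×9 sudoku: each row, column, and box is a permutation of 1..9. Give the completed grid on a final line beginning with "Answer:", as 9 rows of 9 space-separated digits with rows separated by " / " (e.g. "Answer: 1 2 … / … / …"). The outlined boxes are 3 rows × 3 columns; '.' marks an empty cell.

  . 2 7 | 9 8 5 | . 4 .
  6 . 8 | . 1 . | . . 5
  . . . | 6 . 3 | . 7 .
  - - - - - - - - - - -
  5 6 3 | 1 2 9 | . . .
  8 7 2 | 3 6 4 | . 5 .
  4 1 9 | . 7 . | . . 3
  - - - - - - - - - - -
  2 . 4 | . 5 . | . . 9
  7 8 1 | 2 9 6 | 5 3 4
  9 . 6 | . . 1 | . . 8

Step 1. [r3c7∈{1,2,8,9}] across row 3, 8 lands solely at r3c7. So r3c7=8.
Step 2. [r1c1∈{1,3}] across col 1, 3 lands solely at r1c1, so r1c1=3.
Step 3. [r3c9∈{1,2}] r3c9 is the only open cell in row 3 admitting 2, so r3c9=2.
Step 4. [r6c6∈{8}] r6c6 is down to just 8, so r6c6=8.
Step 5. [r7c6∈{7}] only 7 remains possible at r7c6. So r7c6=7.
Step 6. [r3c5∈{4}] r3c5's peers cover all but 4 ⇒ r3c5=4.
Step 7. [r9c8∈{2}] r9c8's peers cover all but 2 ⇒ r9c8=2.
Step 8. [r2c8∈{9}] nothing but 9 survives at r2c8, so r2c8=9.
Step 9. [r7c8∈{1,6}] 1 has one home in col 8: r7c8 ⇒ r7c8=1.
Step 10. [r7c7∈{6}] r7c7 has the single candidate 6 ⇒ r7c7=6.
Step 11. [r9c2∈{3,5}] row 9 places 5 nowhere but r9c2. So r9c2=5.
Step 12. [r1c7∈{1}] r1c7 is down to just 1 ⇒ r1c7=1.
Step 13. [r4c9∈{7}] r4c9's peers cover all but 7. So r4c9=7.
Step 14. [r5c9∈{1}] nothing but 1 survives at r5c9 ⇒ r5c9=1.
Step 15. [r6c4∈{5}] nothing but 5 survives at r6c4. So r6c4=5.
Step 16. [r2c7∈{3}] r2c7's peers cover all but 3, so r2c7=3.
Step 17. [r3c1∈{1}] r3c1 is down to just 1. So r3c1=1.
Step 18. [r2c6∈{2}] nothing but 2 survives at r2c6 ⇒ r2c6=2.
Step 19. [r6c8∈{6}] r6c8 is down to just 6, so r6c8=6.
Step 20. [r7c4∈{8}] r7c4 is down to just 8. So r7c4=8.
Step 21. [r2c4∈{7}] r2c4 has the single candidate 7 ⇒ r2c4=7.
Step 22. [r3c2∈{9}] r3c2 is down to just 9. So r3c2=9.
Step 23. [r9c4∈{4}] r9c4 is down to just 4. So r9c4=4.
Step 24. [r9c7∈{7}] r9c7's peers cover all but 7, so r9c7=7.
Step 25. [r3c3∈{5}] r3c3's peers cover all but 5, so r3c3=5.
Step 26. [r4c8∈{8}] r4c8 has the single candidate 8, so r4c8=8.
Step 27. [r4c7∈{4}] r4c7 has the single candidate 4 ⇒ r4c7=4.
Step 28. [r2c2∈{4}] r2c2's peers cover all but 4 ⇒ r2c2=4.
Step 29. [r7c2∈{3}] r7c2's peers cover all but 3. So r7c2=3.
Step 30. [r1c9∈{6}] only 6 remains possible at r1c9, so r1c9=6.
Step 31. [r5c7∈{9}] r5c7 is down to just 9, so r5c7=9.
Step 32. [r6c7∈{2}] nothing but 2 survives at r6c7, so r6c7=2.
Step 33. [r9c5∈{3}] only 3 remains possible at r9c5, so r9c5=3.

Answer: 3 2 7 9 8 5 1 4 6 / 6 4 8 7 1 2 3 9 5 / 1 9 5 6 4 3 8 7 2 / 5 6 3 1 2 9 4 8 7 / 8 7 2 3 6 4 9 5 1 / 4 1 9 5 7 8 2 6 3 / 2 3 4 8 5 7 6 1 9 / 7 8 1 2 9 6 5 3 4 / 9 5 6 4 3 1 7 2 8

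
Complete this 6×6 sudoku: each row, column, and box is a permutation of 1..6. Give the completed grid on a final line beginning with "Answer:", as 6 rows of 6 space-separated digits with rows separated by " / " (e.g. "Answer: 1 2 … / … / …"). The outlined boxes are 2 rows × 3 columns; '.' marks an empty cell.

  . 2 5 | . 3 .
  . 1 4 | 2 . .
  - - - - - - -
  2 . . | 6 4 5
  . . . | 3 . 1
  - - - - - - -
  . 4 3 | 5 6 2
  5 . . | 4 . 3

Step 1. [r4c3∈{6}] nothing but 6 survives at r4c3 ⇒ r4c3=6.
Step 2. [r1c1∈{6}] r1c1's peers cover all but 6. So r1c1=6.
Step 3. [r6c3∈{1,2}] across row 6, 2 lands solely at r6c3, so r6c3=2.
Step 4. [r1c4∈{1}] nothing but 1 survives at r1c4. So r1c4=1.
Step 5. [r5c1∈{1}] r5c1's peers cover all but 1, so r5c1=1.
Step 6. [r4c2∈{5}] r4c2 is down to just 5, so r4c2=5.
Step 7. [r3c2∈{3}] only 3 remains possible at r3c2. So r3c2=3.
Step 8. [r4c1∈{4}] r4c1's peers cover all but 4. So r4c1=4.
Step 9. [r4c5∈{2}] nothing but 2 survives at r4c5, so r4c5=2.
Step 10. [r2c1∈{3}] r2c1 is down to just 3, so r2c1=3.
Step 11. [r2c6∈{6}] only 6 remains possible at r2c6. So r2c6=6.
Step 12. [r2c5∈{5}] nothing but 5 survives at r2c5, so r2c5=5.
Step 13. [r1c6∈{4}] r1c6 is down to just 4 ⇒ r1c6=4.
Step 14. [r6c2∈{6}] r6c2 is down to just 6 ⇒ r6c2=6.
Step 15. [r6c5∈{1}] r6c5 has the single candidate 1, so r6c5=1.
Step 16. [r3c3∈{1}] r3c3 has the single candidate 1. So r3c3=1.

Answer: 6 2 5 1 3 4 / 3 1 4 2 5 6 / 2 3 1 6 4 5 / 4 5 6 3 2 1 / 1 4 3 5 6 2 / 5 6 2 4 1 3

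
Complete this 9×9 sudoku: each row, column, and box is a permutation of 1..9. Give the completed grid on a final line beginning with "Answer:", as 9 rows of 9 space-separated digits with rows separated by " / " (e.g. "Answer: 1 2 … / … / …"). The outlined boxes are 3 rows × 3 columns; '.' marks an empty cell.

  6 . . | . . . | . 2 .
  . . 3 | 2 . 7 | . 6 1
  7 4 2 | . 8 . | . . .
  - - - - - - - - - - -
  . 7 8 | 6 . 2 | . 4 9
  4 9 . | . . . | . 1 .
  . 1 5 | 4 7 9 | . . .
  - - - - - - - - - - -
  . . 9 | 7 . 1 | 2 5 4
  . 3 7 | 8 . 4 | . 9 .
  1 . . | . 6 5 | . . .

Step 1. [r3c8∈{3}] nothing but 3 survives at r3c8, so r3c8=3.
Step 2. [r5c9∈{2,3,5,6,7,8}] across row 5, 2 lands solely at r5c9, so r5c9=2.
Step 3. [r5c7∈{3,5,6,7,8}] 7 has one home in row 5: r5c7, so r5c7=7.
Step 4. [r4c7∈{3,5}] across box 6, 5 lands solely at r4c7 ⇒ r4c7=5.
Step 5. [r3c4∈{1,5,9}] across row 3, 1 lands solely at r3c4. So r3c4=1.
Step 6. [r7c5∈{3}] r7c5 is down to just 3. So r7c5=3.
Step 7. [r2c1∈{5,8,9}] across col 1, 9 lands solely at r2c1, so r2c1=9.
Step 8. [r1c5∈{4,5,9}] 9 has one home in col 5: r1c5. So r1c5=9.
Step 9. [r1c9∈{5,7,8}] row 1 places 7 nowhere but r1c9. So r1c9=7.
Step 10. [r6c8∈{8}] nothing but 8 survives at r6c8. So r6c8=8.
Step 11. [r9c9∈{3,8}] r9c9 is the only open cell in col 9 admitting 8, so r9c9=8.
Step 12. [r6c9∈{3,6}] r6c9 is the only open cell in col 9 admitting 3 ⇒ r6c9=3.
Step 13. [r1c7∈{4,8}] across row 1, 4 lands solely at r1c7 ⇒ r1c7=4.
Step 14. [r1c2∈{5,8}] row 1 places 8 nowhere but r1c2. So r1c2=8.
Step 15. [r1c4∈{3,5}] 5 has one home in row 1: r1c4, so r1c4=5.
Step 16. [r5c4∈{3}] r5c4 is down to just 3. So r5c4=3.
Step 17. [r8c9∈{6}] nothing but 6 survives at r8c9 ⇒ r8c9=6.
Step 18. [r6c1∈{2}] r6c1's peers cover all but 2 ⇒ r6c1=2.
Step 19. [r5c6∈{8}] r5c6 has the single candidate 8, so r5c6=8.
Step 20. [r5c3∈{6}] r5c3 is down to just 6. So r5c3=6.
Step 21. [r8c1∈{5}] nothing but 5 survives at r8c1 ⇒ r8c1=5.
Step 22. [r3c6∈{6}] only 6 remains possible at r3c6 ⇒ r3c6=6.
Step 23. [r9c4∈{9}] r9c4's peers cover all but 9 ⇒ r9c4=9.
Step 24. [r3c9∈{5}] r3c9's peers cover all but 5 ⇒ r3c9=5.
Step 25. [r7c2∈{6}] r7c2 is down to just 6. So r7c2=6.
Step 26. [r2c5∈{4}] only 4 remains possible at r2c5, so r2c5=4.
Step 27. [r1c3∈{1}] r1c3 is down to just 1 ⇒ r1c3=1.
Step 28. [r2c7∈{8}] only 8 remains possible at r2c7, so r2c7=8.
Step 29. [r8c7∈{1}] r8c7 has the single candidate 1. So r8c7=1.
Step 30. [r9c7∈{3}] r9c7 has the single candidate 3, so r9c7=3.
Step 31. [r2c2∈{5}] nothing but 5 survives at r2c2, so r2c2=5.
Step 32. [r9c8∈{7}] nothing but 7 survives at r9c8. So r9c8=7.
Step 33. [r7c1∈{8}] r7c1 is down to just 8, so r7c1=8.
Step 34. [r9c2∈{2}] r9c2 has the single candidate 2. So r9c2=2.
Step 35. [r5c5∈{5}] nothing but 5 survives at r5c5, so r5c5=5.
Step 36. [r1c6∈{3}] r1c6's peers cover all but 3. So r1c6=3.
Step 37. [r4c5∈{1}] nothing but 1 survives at r4c5, so r4c5=1.
Step 38. [r8c5∈{2}] only 2 remains possible at r8c5. So r8c5=2.
Step 39. [r6c7∈{6}] r6c7 has the single candidate 6, so r6c7=6.
Step 40. [r4c1∈{3}] only 3 remains possible at r4c1. So r4c1=3.
Step 41. [r3c7∈{9}] only 9 remains possible at r3c7 ⇒ r3c7=9.
Step 42. [r9c3∈{4}] only 4 remains possible at r9c3 ⇒ r9c3=4.

Answer: 6 8 1 5 9 3 4 2 7 / 9 5 3 2 4 7 8 6 1 / 7 4 2 1 8 6 9 3 5 / 3 7 8 6 1 2 5 4 9 / 4 9 6 3 5 8 7 1 2 / 2 1 5 4 7 9 6 8 3 / 8 6 9 7 3 1 2 5 4 / 5 3 7 8 2 4 1 9 6 / 1 2 4 9 6 5 3 7 8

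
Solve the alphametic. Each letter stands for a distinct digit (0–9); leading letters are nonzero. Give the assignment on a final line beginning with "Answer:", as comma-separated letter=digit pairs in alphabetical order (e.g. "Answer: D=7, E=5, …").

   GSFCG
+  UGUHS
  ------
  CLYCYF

Step 1. [col 1: G + S ≡ F (mod 10)] S=7 is one option consistent with column 1 (G + S ≡ F (mod 10), carry-in 0) — take it, so S=7.
Step 2. [C] the sum has 6 digits but both addends have 5; that extra leading digit C is the final carry, namely 1 ⇒ C=1.
Step 3. [col 1: G + S ≡ F (mod 10)] G=6 is one option consistent with column 1 (G + S ≡ F (mod 10), carry-in 0) — take it ⇒ G=6.
Step 4. [col 1: G + S ≡ F (mod 10)] in column 1 we have G+S≡F with carry-in 0; given G=6, S=7 and digits 1,6,7 already taken and all letters distinct, that pins F to 3, so F=3.
Step 5. [col 2: C + H ≡ Y (mod 10)] H=2 is one option consistent with column 2 (C + H ≡ Y (mod 10), carry-in 1) — take it. So H=2.
Step 6. [col 2: C + H ≡ Y (mod 10)] column 2: given C=1, H=2, carry-in 1, and digits 1,2,3,6,7 already taken and all letters distinct, C+H≡Y (mod 10) forces Y=4, so Y=4.
Step 7. [col 3: F + U ≡ C (mod 10)] from column 3 (F=3, C=1, carry-in 0, digits 1,2,3,4,6,7 already taken and all letters distinct): U must equal 8, so U=8.
Step 8. [col 5: G + U ≡ L (mod 10)] column 5: given G=6, U=8, carry-in 1, and digits 1,2,3,4,6,7,8 already taken and all letters distinct, G+U≡L (mod 10) forces L=5 ⇒ L=5.

Answer: C=1, F=3, G=6, H=2, L=5, S=7, U=8, Y=4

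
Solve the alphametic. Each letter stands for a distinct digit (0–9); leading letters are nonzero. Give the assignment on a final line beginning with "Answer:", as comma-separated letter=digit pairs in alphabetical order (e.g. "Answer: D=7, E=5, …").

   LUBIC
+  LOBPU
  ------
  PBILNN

Step 1. [col 1: C + U ≡ N (mod 10)] column 1 (C + U ≡ N (mod 10), carry-in 0) doesn't pin N yet; pick N=4 and continue, so N=4.
Step 2. [col 1: C + U ≡ N (mod 10)] no forcing yet in column 1 (carry-in 0); U=5 is free and consistent — try it. So U=5.
Step 3. [P] P is the leading digit of a 6-digit sum of two 5-digit numbers; the final carry is exactly 1. So P=1.
Step 4. [col 1: C + U ≡ N (mod 10)] in column 1 we have C+U≡N with carry-in 0; given U=5, N=4 and digits 1,4,5 already taken and all letters distinct, that pins C to 9 ⇒ C=9.
Step 5. [col 2: I + P ≡ N (mod 10)] column 2 reads I+P+carry(1)=N with P=1, N=4; with digits 1,4,5,9 already taken and all letters distinct, the only value for I is 2. So I=2.
Step 6. [col 3: B + B ≡ L (mod 10)] column 3: given nothing yet, carry-in 0, and digits 1,2,4,5,9 already taken and all letters distinct, B+B≡L (mod 10) forces L=6. So L=6.
Step 7. [col 3: B + B ≡ L (mod 10)] B=3 is one option consistent with column 3 (B + B ≡ L (mod 10), carry-in 0) — take it ⇒ B=3.
Step 8. [col 4: U + O ≡ I (mod 10)] in column 4 we have U+O≡I with carry-in 0; given U=5, I=2 and digits 1,2,3,4,5,6,9 already taken and all letters distinct, that pins O to 7, so O=7.

Answer: B=3, C=9, I=2, L=6, N=4, O=7, P=1, U=5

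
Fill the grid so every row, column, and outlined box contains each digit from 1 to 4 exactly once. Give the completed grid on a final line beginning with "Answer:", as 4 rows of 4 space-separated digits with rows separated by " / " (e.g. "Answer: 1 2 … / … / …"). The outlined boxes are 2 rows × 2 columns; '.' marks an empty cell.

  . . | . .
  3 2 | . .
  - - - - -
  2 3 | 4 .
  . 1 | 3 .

Step 1. [r1c1∈{1,4}] r1c1 is the only open cell in col 1 admitting 1 ⇒ r1c1=1.
Step 2. [r2c4∈{1,4}] 4 has one home in row 2: r2c4. So r2c4=4.
Step 3. [r1c4∈{2,3}] in row 1, 3 fits only at r1c4. So r1c4=3.
Step 4. [r1c3∈{2}] r1c3 is down to just 2, so r1c3=2.
Step 5. [r4c4∈{2}] r4c4's peers cover all but 2. So r4c4=2.
Step 6. [r2c3∈{1}] only 1 remains possible at r2c3, so r2c3=1.
Step 7. [r4c1∈{4}] nothing but 4 survives at r4c1, so r4c1=4.
Step 8. [r1c2∈{4}] r1c2 has the single candidate 4, so r1c2=4.
Step 9. [r3c4∈{1}] r3c4's peers cover all but 1. So r3c4=1.

Answer: 1 4 2 3 / 3 2 1 4 / 2 3 4 1 / 4 1 3 2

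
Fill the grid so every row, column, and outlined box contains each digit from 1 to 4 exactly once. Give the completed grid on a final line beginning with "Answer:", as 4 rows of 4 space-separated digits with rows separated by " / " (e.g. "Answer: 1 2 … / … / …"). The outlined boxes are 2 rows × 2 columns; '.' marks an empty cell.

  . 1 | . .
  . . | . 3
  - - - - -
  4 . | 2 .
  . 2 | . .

Step 1. [r4c1∈{1,3}] r4c1 is the only open cell in col 1 admitting 1 ⇒ r4c1=1.
Step 2. [r1c3∈{4}] r1c3 is down to just 4 ⇒ r1c3=4.
Step 3. [r1c4∈{2}] r1c4 has the single candidate 2. So r1c4=2.
Step 4. [r1c1∈{3}] r1c1 is down to just 3 ⇒ r1c1=3.
Step 5. [r3c2∈{3}] r3c2 has the single candidate 3 ⇒ r3c2=3.
Step 6. [r2c1∈{2}] r2c1 has the single candidate 2, so r2c1=2.
Step 7. [r4c3∈{3}] r4c3's peers cover all but 3 ⇒ r4c3=3.
Step 8. [r4c4∈{4}] nothing but 4 survives at r4c4. So r4c4=4.
Step 9. [r2c3∈{1}] r2c3 is down to just 1, so r2c3=1.
Step 10. [r3c4∈{1}] only 1 remains possible at r3c4, so r3c4=1.
Step 11. [r2c2∈{4}] r2c2's peers cover all but 4, so r2c2=4.

Answer: 3 1 4 2 / 2 4 1 3 / 4 3 2 1 / 1 2 3 4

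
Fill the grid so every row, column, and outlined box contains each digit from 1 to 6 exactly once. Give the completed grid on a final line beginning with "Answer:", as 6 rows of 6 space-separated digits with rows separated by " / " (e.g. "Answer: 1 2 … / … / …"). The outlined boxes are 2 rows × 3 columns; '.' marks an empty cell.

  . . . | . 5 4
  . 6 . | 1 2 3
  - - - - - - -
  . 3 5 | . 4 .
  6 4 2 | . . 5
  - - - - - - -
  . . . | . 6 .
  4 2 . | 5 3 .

Step 1. [r3c1∈{1}] r3c1's peers cover all but 1, so r3c1=1.
Step 2. [r1c2∈{1}] r1c2 is down to just 1, so r1c2=1.
Step 3. [r6c6∈{1}] r6c6 is down to just 1. So r6c6=1.
Step 4. [r3c6∈{2,6}] in col 6, 6 fits only at r3c6 ⇒ r3c6=6.
Step 5. [r1c3∈{3}] r1c3 is down to just 3. So r1c3=3.
Step 6. [r5c6∈{2}] r5c6 is down to just 2 ⇒ r5c6=2.
Step 7. [r5c1∈{3,5}] in row 5, 3 fits only at r5c1. So r5c1=3.
Step 8. [r5c3∈{1}] r5c3's peers cover all but 1. So r5c3=1.
Step 9. [r3c4∈{2}] only 2 remains possible at r3c4, so r3c4=2.
Step 10. [r6c3∈{6}] r6c3 has the single candidate 6, so r6c3=6.
Step 11. [r2c1∈{5}] r2c1 is down to just 5. So r2c1=5.
Step 12. [r1c1∈{2}] only 2 remains possible at r1c1, so r1c1=2.
Step 13. [r5c2∈{5}] nothing but 5 survives at r5c2, so r5c2=5.
Step 14. [r5c4∈{4}] r5c4's peers cover all but 4 ⇒ r5c4=4.
Step 15. [r1c4∈{6}] r1c4 has the single candidate 6. So r1c4=6.
Step 16. [r4c5∈{1}] nothing but 1 survives at r4c5, so r4c5=1.
Step 17. [r4c4∈{3}] r4c4's peers cover all but 3, so r4c4=3.
Step 18. [r2c3∈{4}] r2c3 has the single candidate 4 ⇒ r2c3=4.

Answer: 2 1 3 6 5 4 / 5 6 4 1 2 3 / 1 3 5 2 4 6 / 6 4 2 3 1 5 / 3 5 1 4 6 2 / 4 2 6 5 3 1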